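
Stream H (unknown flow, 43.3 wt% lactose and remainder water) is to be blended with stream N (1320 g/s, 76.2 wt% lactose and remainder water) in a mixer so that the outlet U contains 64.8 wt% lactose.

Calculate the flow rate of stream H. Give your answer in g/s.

699.9 g/s

Let H be the unknown flow. Total out = 1320 + H.
lactose balance: 1005.8 + 0.433·H = 0.648·(1320 + H)
(0.433 − 0.648)·H = 0.648×1320 − 1005.8 = -150.48
H = -150.48 / -0.215 = 699.91 g/s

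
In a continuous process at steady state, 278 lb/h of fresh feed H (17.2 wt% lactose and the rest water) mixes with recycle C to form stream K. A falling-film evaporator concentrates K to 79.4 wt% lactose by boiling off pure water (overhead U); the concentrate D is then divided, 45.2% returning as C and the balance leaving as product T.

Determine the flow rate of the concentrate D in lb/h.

109.9 lb/h

Overall lactose balance (none leaves overhead): lactose in fresh feed = lactose in product, i.e. 278×0.172 = (1−0.452)·D·0.794.
D = 47.816/(0.794×0.548) = 109.89 lb/h.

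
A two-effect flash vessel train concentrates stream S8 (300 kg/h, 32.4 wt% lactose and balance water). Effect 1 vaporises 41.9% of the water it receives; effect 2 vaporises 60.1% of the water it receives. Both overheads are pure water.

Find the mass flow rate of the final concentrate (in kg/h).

water in feed = 300×0.676 = 202.8 kg/h.
After stage 1: water left = (1−0.419)×202.8 = 117.83; stream total = 215.03 kg/h.
After stage 2: water left = (1−0.601)×117.83 = 47.013; final concentrate = 144.21 kg/h.

144.2 kg/h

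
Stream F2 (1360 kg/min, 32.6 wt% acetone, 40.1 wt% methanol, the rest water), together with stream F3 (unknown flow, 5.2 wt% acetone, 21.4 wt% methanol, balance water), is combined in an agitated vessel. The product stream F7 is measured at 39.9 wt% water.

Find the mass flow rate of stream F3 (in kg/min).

Let F3 be the unknown flow. Total out = 1360 + F3.
water balance: 371.28 + 0.734·F3 = 0.399·(1360 + F3)
(0.734 − 0.399)·F3 = 0.399×1360 − 371.28 = 171.36
F3 = 171.36 / 0.335 = 511.52 kg/min

511.5 kg/min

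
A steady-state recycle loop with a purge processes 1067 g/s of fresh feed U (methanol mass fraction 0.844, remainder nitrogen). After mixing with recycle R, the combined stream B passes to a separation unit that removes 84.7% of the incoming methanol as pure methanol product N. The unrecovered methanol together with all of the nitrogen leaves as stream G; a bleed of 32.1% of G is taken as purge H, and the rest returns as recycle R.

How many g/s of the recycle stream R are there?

456.5 g/s

nitrogen enters only via U and leaves only via the purge: 1067×0.156 = 0.321×(nitrogen in G), and the separation unit passes all nitrogen, so nitrogen in B = nitrogen in G = 518.54 g/s.
methanol in B: m_A = 1067×0.844 + (1−0.321)·(1−0.847)·m_A, so m_A = 900.55/0.8961 = 1004.9 g/s.
G = (1−0.847)×1004.9 + 518.54 = 672.3 g/s.
Recycle R = (1−0.321)×672.3 = 456.49 g/s.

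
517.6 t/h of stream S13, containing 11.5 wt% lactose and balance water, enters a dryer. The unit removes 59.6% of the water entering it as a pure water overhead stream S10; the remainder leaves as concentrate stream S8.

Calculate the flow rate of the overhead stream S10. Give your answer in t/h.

water entering = 517.6×0.885 = 458.08 t/h; overhead removed = 0.596×458.08 = 273.01 t/h.

273 t/h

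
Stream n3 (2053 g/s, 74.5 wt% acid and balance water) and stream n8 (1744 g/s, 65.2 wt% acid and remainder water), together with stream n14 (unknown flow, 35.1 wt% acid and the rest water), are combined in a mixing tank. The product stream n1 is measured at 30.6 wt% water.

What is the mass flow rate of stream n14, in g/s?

Let n14 be the unknown flow. Total out = 3797 + n14.
water balance: 1130.4 + 0.649·n14 = 0.306·(3797 + n14)
(0.649 − 0.306)·n14 = 0.306×3797 − 1130.4 = 31.455
n14 = 31.455 / 0.343 = 91.706 g/s

91.71 g/s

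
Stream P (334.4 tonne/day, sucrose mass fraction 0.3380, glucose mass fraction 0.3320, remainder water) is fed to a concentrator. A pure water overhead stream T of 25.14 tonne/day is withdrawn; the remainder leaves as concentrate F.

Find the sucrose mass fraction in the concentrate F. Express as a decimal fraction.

sucrose is not removed: 334.4×0.338 = 113.03 tonne/day of sucrose enters F.
Concentrate = 334.4 − 25.14 = 309.26 tonne/day.
Mass fraction = 113.03/309.26 = 0.3655.

0.3655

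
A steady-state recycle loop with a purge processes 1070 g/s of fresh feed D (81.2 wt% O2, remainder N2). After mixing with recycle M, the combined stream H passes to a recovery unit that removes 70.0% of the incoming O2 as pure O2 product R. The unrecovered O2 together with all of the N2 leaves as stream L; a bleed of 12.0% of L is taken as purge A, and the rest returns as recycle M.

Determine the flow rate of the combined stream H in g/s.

2857 g/s

N2 enters only via D and leaves only via the purge: 1070×0.188 = 0.120×(N2 in L), and the recovery unit passes all N2, so N2 in H = N2 in L = 1676.3 g/s.
O2 in H: m_A = 1070×0.812 + (1−0.120)·(1−0.700)·m_A, so m_A = 868.84/0.7360 = 1180.5 g/s.
H = 1180.5 + 1676.3 = 2856.8 g/s.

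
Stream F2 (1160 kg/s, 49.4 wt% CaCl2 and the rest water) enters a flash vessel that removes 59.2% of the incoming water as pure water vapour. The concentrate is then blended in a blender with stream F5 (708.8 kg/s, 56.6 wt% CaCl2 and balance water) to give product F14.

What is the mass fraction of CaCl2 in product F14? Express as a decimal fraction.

Vapour removed = 0.592×0.506×1160 = 347.48 kg/s; concentrate = 812.52 kg/s.
CaCl2 reaching the mixer = 573.04 (from concentrate) + 708.8×0.566 = 974.22 kg/s.
Product flow = 812.52 + 708.8 = 1521.3 kg/s; CaCl2 fraction = 0.640.

0.640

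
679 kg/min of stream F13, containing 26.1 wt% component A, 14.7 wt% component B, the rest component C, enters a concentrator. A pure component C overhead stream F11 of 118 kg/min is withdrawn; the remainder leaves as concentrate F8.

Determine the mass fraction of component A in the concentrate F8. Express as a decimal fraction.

component A is not removed: 679×0.261 = 177.22 kg/min of component A enters F8.
Concentrate = 679 − 118 = 561 kg/min.
Mass fraction = 177.22/561 = 0.316.

0.316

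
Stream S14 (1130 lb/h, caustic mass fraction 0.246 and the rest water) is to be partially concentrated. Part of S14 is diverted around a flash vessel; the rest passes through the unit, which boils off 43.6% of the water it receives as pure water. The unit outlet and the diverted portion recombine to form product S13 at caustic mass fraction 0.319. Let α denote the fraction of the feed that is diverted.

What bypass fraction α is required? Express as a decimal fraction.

0.304

All 1130×0.246 = 277.98 lb/h of caustic reaches S13, so S13 = 277.98/0.319 = 871.41 lb/h and vapour = 258.59 lb/h.
The evaporator receives (1−α)·1130 of feed at 0.754 water and removes 0.436 of that water:
0.436×0.754×(1−α)×1130 = 258.59
(1−α) = 258.59/371.48 = 0.6961;  α = 0.3039.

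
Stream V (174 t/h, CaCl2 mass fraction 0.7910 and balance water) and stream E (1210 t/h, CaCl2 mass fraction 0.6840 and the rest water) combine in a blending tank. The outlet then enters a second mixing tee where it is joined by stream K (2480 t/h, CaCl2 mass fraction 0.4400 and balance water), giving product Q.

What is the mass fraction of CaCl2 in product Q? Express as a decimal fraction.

0.5322

Overall, product flow = 3864 t/h.
CaCl2 in = 174×0.791 + 1210×0.684 + 2480×0.440 = 2056.5 t/h.
CaCl2 fraction in Q = 0.5322.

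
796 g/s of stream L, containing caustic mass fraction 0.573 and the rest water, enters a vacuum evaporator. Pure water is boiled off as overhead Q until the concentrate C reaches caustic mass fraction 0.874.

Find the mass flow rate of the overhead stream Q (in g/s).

274.1 g/s

caustic is conserved: 796×0.573 = 456.11 g/s all reports to the concentrate.
Concentrate = 456.11/(target fraction) = 521.86 g/s.
Overhead = 796 − 521.86 = 274.14 g/s.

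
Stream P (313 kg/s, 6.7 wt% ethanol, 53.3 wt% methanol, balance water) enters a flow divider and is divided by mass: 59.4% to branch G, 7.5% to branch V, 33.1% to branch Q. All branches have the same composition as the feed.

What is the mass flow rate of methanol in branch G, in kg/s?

Branch G total = 0.594×313 = 185.92 kg/s.
methanol in G = 0.533×185.92 = 99.096 kg/s.

99.1 kg/s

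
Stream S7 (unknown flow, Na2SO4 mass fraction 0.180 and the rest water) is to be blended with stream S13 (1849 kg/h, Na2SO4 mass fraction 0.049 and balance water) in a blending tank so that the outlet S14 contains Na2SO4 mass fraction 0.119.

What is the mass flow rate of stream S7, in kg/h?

Let S7 be the unknown flow. Total out = 1849 + S7.
Na2SO4 balance: 90.601 + 0.180·S7 = 0.119·(1849 + S7)
(0.180 − 0.119)·S7 = 0.119×1849 − 90.601 = 129.43
S7 = 129.43 / 0.061 = 2121.8 kg/h

2122 kg/h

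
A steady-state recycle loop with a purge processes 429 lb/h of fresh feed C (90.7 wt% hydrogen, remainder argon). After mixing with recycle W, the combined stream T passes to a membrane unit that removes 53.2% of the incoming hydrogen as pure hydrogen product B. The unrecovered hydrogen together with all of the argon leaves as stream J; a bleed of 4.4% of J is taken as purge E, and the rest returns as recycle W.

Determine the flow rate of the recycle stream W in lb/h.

argon enters only via C and leaves only via the purge: 429×0.093 = 0.044×(argon in J), and the membrane unit passes all argon, so argon in T = argon in J = 906.75 lb/h.
hydrogen in T: m_A = 429×0.907 + (1−0.044)·(1−0.532)·m_A, so m_A = 389.1/0.5526 = 704.14 lb/h.
J = (1−0.532)×704.14 + 906.75 = 1236.3 lb/h.
Recycle W = (1−0.044)×1236.3 = 1181.9 lb/h.

1182 lb/h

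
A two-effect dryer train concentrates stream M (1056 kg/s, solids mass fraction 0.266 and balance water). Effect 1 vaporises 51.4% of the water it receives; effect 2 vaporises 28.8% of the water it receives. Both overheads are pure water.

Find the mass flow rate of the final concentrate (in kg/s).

549.1 kg/s

water in feed = 1056×0.734 = 775.1 kg/s.
After stage 1: water left = (1−0.514)×775.1 = 376.7; stream total = 657.6 kg/s.
After stage 2: water left = (1−0.288)×376.7 = 268.21; final concentrate = 549.11 kg/s.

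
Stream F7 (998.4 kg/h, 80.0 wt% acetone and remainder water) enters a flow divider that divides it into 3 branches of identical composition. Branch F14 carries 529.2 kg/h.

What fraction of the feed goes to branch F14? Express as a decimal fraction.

Fraction to F14 = 529.2/998.4 = 0.5300.

0.530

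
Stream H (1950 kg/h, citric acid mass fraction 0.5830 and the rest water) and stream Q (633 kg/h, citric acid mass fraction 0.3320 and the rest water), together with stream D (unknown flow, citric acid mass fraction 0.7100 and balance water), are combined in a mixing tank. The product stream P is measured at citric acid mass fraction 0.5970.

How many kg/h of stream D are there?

Let D be the unknown flow. Total out = 2583 + D.
citric acid balance: 1347 + 0.710·D = 0.597·(2583 + D)
(0.710 − 0.597)·D = 0.597×2583 − 1347 = 195.05
D = 195.05 / 0.113 = 1726.1 kg/h

1726 kg/h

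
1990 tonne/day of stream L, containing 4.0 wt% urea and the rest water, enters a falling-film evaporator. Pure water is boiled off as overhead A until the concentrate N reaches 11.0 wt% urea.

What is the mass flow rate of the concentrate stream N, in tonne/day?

723.6 tonne/day

urea is conserved: 1990×0.040 = 79.6 tonne/day all reports to the concentrate.
Concentrate = 79.6/(target fraction) = 723.64 tonne/day.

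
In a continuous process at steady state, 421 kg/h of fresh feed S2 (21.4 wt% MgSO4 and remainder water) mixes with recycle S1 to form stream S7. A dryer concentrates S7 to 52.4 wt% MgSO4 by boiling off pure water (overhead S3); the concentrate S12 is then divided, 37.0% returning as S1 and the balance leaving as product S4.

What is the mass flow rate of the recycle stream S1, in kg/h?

Overall MgSO4 balance (none leaves overhead): MgSO4 in fresh feed = MgSO4 in product, i.e. 421×0.214 = (1−0.370)·S12·0.524.
S12 = 90.094/(0.524×0.630) = 272.91 kg/h.
Recycle S1 = 0.370×272.91 = 100.98 kg/h.

101 kg/h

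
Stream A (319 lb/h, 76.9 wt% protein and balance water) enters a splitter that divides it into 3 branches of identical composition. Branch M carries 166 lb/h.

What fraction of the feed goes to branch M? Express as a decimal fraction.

Fraction to M = 166/319 = 0.5204.

0.520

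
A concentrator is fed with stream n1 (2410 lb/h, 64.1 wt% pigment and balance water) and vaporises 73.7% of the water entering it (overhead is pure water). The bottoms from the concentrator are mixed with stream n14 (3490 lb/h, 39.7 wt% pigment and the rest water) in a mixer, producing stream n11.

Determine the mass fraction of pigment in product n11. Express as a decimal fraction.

Vapour removed = 0.737×0.359×2410 = 637.65 lb/h; concentrate = 1772.4 lb/h.
pigment reaching the mixer = 1544.8 (from concentrate) + 3490×0.397 = 2930.3 lb/h.
Product flow = 1772.4 + 3490 = 5262.4 lb/h; pigment fraction = 0.5568.

0.5568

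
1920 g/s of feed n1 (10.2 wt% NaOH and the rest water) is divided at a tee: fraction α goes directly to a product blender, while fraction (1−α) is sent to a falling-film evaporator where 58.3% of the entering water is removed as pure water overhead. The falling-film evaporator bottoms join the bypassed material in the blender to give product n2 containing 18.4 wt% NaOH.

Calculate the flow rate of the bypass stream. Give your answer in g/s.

All 1920×0.102 = 195.84 g/s of NaOH reaches n2, so n2 = 195.84/0.184 = 1064.3 g/s and vapour = 855.65 g/s.
The evaporator receives (1−α)·1920 of feed at 0.898 water and removes 0.583 of that water:
0.583×0.898×(1−α)×1920 = 855.65
(1−α) = 855.65/1005.2 = 0.8512;  α = 0.1488.
Bypass flow = 0.1488×1920 = 285.62 g/s.

285.6 g/s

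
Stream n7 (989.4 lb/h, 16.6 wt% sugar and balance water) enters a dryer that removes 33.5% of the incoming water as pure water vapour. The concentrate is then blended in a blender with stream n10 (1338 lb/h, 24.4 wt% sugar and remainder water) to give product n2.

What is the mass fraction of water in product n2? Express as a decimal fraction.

Vapour removed = 0.335×0.834×989.4 = 276.43 lb/h; concentrate = 712.97 lb/h.
water reaching the mixer = 548.73 (from concentrate) + 1338×0.756 = 1560.3 lb/h.
Product flow = 712.97 + 1338 = 2051 lb/h; water fraction = 0.7607.

0.7607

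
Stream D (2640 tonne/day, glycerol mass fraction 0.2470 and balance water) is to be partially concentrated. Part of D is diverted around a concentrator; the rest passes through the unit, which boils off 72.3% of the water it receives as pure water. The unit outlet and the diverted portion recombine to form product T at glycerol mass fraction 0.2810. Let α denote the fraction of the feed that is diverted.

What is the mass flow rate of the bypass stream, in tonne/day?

All 2640×0.247 = 652.08 tonne/day of glycerol reaches T, so T = 652.08/0.281 = 2320.6 tonne/day and vapour = 319.43 tonne/day.
The evaporator receives (1−α)·2640 of feed at 0.753 water and removes 0.723 of that water:
0.723×0.753×(1−α)×2640 = 319.43
(1−α) = 319.43/1437.3 = 0.2222;  α = 0.7778.
Bypass flow = 0.7778×2640 = 2053.3 tonne/day.

2053 tonne/day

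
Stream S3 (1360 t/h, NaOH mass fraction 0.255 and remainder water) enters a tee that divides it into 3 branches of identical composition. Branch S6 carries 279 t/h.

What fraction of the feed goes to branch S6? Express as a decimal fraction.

Fraction to S6 = 279/1360 = 0.2051.

0.205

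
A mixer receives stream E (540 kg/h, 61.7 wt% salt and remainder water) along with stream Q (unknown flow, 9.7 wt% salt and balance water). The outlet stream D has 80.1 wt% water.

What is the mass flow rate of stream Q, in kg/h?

2213 kg/h

Let Q be the unknown flow. Total out = 540 + Q.
water balance: 206.82 + 0.903·Q = 0.801·(540 + Q)
(0.903 − 0.801)·Q = 0.801×540 − 206.82 = 225.72
Q = 225.72 / 0.102 = 2212.9 kg/h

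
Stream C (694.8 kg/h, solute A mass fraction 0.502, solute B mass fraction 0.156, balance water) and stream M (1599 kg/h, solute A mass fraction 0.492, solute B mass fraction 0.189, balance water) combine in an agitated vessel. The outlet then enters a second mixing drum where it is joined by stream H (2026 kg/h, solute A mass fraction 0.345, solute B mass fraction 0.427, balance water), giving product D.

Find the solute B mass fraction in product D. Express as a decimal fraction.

0.295

Overall, product flow = 4319.8 kg/h.
solute B in = 694.8×0.156 + 1599×0.189 + 2026×0.427 = 1275.7 kg/h.
solute B fraction in D = 0.295.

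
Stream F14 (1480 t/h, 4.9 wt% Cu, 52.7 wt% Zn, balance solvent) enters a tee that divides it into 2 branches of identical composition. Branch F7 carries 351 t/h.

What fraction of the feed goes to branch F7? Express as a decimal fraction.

0.237

Fraction to F7 = 351/1480 = 0.2372.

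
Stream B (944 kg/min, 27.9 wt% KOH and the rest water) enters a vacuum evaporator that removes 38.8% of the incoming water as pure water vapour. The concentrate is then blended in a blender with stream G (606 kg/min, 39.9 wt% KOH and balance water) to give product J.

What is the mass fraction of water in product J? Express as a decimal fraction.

Vapour removed = 0.388×0.721×944 = 264.08 kg/min; concentrate = 679.92 kg/min.
water reaching the mixer = 416.54 (from concentrate) + 606×0.601 = 780.75 kg/min.
Product flow = 679.92 + 606 = 1285.9 kg/min; water fraction = 0.6072.

0.6072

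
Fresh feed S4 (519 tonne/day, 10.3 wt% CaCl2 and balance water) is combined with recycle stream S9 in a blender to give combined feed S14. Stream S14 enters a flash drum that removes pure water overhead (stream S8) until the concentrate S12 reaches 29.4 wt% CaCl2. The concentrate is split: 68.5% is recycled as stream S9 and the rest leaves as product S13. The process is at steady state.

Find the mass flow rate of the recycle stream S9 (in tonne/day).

Overall CaCl2 balance (none leaves overhead): CaCl2 in fresh feed = CaCl2 in product, i.e. 519×0.103 = (1−0.685)·S12·0.294.
S12 = 53.457/(0.294×0.315) = 577.23 tonne/day.
Recycle S9 = 0.685×577.23 = 395.4 tonne/day.

395.4 tonne/day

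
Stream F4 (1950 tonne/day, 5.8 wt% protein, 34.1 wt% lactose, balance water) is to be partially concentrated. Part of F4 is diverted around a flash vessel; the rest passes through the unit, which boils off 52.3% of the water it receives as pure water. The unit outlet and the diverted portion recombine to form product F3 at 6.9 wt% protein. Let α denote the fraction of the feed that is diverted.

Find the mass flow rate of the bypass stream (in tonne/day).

All 1950×0.058 = 113.1 tonne/day of protein reaches F3, so F3 = 113.1/0.069 = 1639.1 tonne/day and vapour = 310.87 tonne/day.
The evaporator receives (1−α)·1950 of feed at 0.601 water and removes 0.523 of that water:
0.523×0.601×(1−α)×1950 = 310.87
(1−α) = 310.87/612.93 = 0.5072;  α = 0.4928.
Bypass flow = 0.4928×1950 = 960.99 tonne/day.

961 tonne/day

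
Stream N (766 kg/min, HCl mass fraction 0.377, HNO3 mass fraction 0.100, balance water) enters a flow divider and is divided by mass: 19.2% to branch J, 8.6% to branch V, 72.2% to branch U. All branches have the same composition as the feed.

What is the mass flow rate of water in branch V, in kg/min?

34.45 kg/min

Branch V total = 0.086×766 = 65.876 kg/min.
water in V = 0.523×65.876 = 34.453 kg/min.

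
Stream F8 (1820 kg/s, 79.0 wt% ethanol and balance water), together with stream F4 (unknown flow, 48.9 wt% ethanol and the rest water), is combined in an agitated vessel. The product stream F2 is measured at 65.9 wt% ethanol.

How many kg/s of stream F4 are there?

1402 kg/s

Let F4 be the unknown flow. Total out = 1820 + F4.
ethanol balance: 1437.8 + 0.489·F4 = 0.659·(1820 + F4)
(0.489 − 0.659)·F4 = 0.659×1820 − 1437.8 = -238.42
F4 = -238.42 / -0.170 = 1402.5 kg/s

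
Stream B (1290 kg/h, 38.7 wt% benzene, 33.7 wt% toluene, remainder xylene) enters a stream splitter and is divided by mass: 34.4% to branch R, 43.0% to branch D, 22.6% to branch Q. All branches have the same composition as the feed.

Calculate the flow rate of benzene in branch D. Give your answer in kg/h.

Branch D total = 0.430×1290 = 554.7 kg/h.
benzene in D = 0.387×554.7 = 214.67 kg/h.

214.7 kg/h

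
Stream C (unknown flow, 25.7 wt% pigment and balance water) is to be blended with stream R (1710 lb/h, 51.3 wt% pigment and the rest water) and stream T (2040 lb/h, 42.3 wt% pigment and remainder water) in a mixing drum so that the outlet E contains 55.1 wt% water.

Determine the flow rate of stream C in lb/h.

Let C be the unknown flow. Total out = 3750 + C.
water balance: 2009.8 + 0.743·C = 0.551·(3750 + C)
(0.743 − 0.551)·C = 0.551×3750 − 2009.8 = 56.4
C = 56.4 / 0.192 = 293.75 lb/h

293.8 lb/h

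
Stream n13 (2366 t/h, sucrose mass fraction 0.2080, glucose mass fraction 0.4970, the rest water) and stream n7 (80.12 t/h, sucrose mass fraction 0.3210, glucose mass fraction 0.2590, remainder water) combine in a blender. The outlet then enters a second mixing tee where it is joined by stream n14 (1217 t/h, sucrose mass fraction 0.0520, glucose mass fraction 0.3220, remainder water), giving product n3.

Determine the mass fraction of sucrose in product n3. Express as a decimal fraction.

0.1586

Overall, product flow = 3663.1 t/h.
sucrose in = 2366×0.208 + 80.12×0.321 + 1217×0.052 = 581.13 t/h.
sucrose fraction in n3 = 0.1586.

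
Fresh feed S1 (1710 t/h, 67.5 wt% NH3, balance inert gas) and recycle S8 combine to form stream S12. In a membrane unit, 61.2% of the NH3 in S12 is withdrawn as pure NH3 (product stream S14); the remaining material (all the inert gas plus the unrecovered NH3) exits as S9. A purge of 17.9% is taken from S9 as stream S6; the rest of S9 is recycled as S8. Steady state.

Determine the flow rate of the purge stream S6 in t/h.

inert gas enters only via S1 and leaves only via the purge: 1710×0.325 = 0.179×(inert gas in S9), and the membrane unit passes all inert gas, so inert gas in S12 = inert gas in S9 = 3104.7 t/h.
NH3 in S12: m_A = 1710×0.675 + (1−0.179)·(1−0.612)·m_A, so m_A = 1154.2/0.6815 = 1693.8 t/h.
S9 = (1−0.612)×1693.8 + 3104.7 = 3761.9 t/h.
Purge S6 = 0.179×3761.9 = 673.39 t/h.

673.4 t/h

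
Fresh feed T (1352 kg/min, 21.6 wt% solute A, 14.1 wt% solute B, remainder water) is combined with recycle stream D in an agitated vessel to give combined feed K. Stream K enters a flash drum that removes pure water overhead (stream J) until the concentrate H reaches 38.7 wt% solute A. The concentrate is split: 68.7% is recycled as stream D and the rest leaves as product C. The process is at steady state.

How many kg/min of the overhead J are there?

Overall solute A balance (none leaves overhead): solute A in fresh feed = solute A in product, i.e. 1352×0.216 = (1−0.687)·H·0.387.
H = 292.03/(0.387×0.313) = 2410.9 kg/min.
Recycle D = 0.687×2410.9 = 1656.3 kg/min.
Combined feed K = 1352 + 1656.3 = 3008.3 kg/min.
Overhead J = K − H = 3008.3 − 2410.9 = 597.4 kg/min.

597.4 kg/min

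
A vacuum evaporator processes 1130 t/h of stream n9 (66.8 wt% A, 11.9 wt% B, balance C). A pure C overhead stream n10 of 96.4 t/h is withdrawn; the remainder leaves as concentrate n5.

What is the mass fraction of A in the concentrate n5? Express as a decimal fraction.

0.730

A is not removed: 1130×0.668 = 754.84 t/h of A enters n5.
Concentrate = 1130 − 96.4 = 1033.6 t/h.
Mass fraction = 754.84/1033.6 = 0.730.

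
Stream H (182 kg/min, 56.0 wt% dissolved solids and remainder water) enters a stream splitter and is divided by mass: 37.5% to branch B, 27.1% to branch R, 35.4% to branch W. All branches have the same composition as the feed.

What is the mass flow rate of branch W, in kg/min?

Branch W flow = 0.354×182 = 64.428 kg/min.

64.43 kg/min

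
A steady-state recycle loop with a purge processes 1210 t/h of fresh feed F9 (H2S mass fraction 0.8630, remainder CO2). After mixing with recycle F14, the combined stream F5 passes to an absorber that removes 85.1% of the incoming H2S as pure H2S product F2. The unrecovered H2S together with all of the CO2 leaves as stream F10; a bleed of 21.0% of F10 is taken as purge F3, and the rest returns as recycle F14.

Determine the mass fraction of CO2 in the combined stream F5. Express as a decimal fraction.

CO2 enters only via F9 and leaves only via the purge: 1210×0.137 = 0.210×(CO2 in F10), and the absorber passes all CO2, so CO2 in F5 = CO2 in F10 = 789.38 t/h.
H2S in F5: m_A = 1210×0.863 + (1−0.210)·(1−0.851)·m_A, so m_A = 1044.2/0.8823 = 1183.5 t/h.
F5 = 1183.5 + 789.38 = 1972.9 t/h.
CO2 fraction in F5 = 789.38/1972.9 = 0.4001.

0.4001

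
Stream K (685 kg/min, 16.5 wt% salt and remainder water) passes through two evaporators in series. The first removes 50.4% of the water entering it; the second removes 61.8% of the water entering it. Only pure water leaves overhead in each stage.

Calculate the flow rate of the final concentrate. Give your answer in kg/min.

221.4 kg/min

water in feed = 685×0.835 = 571.98 kg/min.
After stage 1: water left = (1−0.504)×571.98 = 283.7; stream total = 396.72 kg/min.
After stage 2: water left = (1−0.618)×283.7 = 108.37; final concentrate = 221.4 kg/min.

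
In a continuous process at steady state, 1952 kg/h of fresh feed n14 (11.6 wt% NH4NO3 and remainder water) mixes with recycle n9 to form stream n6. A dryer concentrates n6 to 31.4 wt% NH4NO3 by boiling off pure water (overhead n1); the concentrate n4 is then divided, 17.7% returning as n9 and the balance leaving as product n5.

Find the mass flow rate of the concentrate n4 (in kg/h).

876.2 kg/h

Overall NH4NO3 balance (none leaves overhead): NH4NO3 in fresh feed = NH4NO3 in product, i.e. 1952×0.116 = (1−0.177)·n4·0.314.
n4 = 226.43/(0.314×0.823) = 876.21 kg/h.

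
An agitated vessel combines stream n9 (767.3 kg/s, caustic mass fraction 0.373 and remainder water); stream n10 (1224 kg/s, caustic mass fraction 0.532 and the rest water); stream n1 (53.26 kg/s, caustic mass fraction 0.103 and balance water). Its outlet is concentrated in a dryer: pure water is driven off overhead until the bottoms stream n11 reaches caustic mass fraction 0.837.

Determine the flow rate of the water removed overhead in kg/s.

caustic entering = 767.3×0.373 + 1224×0.532 + 53.26×0.103 = 942.86 kg/s.
All caustic reports to n11, so n11 = 942.86/0.837 = 1126.5 kg/s.
Total feed = 2044.6 kg/s; overhead = 2044.6 − 1126.5 = 918.09 kg/s.

918.1 kg/s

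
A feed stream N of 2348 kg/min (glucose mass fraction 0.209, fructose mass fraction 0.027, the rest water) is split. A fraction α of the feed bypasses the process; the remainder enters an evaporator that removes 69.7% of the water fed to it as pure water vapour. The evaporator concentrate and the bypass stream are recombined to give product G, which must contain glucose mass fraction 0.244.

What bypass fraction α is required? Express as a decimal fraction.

0.731

All 2348×0.209 = 490.73 kg/min of glucose reaches G, so G = 490.73/0.244 = 2011.2 kg/min and vapour = 336.8 kg/min.
The evaporator receives (1−α)·2348 of feed at 0.764 water and removes 0.697 of that water:
0.697×0.764×(1−α)×2348 = 336.8
(1−α) = 336.8/1250.3 = 0.2694;  α = 0.7306.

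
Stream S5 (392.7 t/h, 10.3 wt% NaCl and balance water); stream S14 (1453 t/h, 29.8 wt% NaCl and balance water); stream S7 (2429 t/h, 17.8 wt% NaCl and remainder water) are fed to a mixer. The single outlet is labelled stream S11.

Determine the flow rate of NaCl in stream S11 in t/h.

NaCl out = NaCl in = 392.7×0.103 + 1453×0.298 + 2429×0.178 = 905.8 t/h.

905.8 t/h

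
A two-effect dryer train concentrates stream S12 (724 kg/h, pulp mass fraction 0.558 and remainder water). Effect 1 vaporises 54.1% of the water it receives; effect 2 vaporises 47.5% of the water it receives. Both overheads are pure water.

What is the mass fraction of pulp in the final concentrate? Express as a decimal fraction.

0.840

water in feed = 724×0.442 = 320.01 kg/h.
After stage 1: water left = (1−0.541)×320.01 = 146.88; stream total = 550.88 kg/h.
After stage 2: water left = (1−0.475)×146.88 = 77.114; final concentrate = 481.11 kg/h.
pulp fraction = 403.99/481.11 = 0.840.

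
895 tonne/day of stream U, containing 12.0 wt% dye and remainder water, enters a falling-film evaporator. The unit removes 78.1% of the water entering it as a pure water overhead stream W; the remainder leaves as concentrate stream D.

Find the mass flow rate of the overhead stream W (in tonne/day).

615.1 tonne/day

water entering = 895×0.880 = 787.6 tonne/day; overhead removed = 0.781×787.6 = 615.12 tonne/day.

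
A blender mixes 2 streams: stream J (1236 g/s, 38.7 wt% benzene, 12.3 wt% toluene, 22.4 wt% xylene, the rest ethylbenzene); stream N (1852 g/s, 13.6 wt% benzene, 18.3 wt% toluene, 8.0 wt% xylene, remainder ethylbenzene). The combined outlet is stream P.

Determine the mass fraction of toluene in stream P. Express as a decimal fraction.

Total flow out = 1236 + 1852 = 3088 g/s.
toluene in = 1236×0.123 + 1852×0.183 = 490.94 g/s.
toluene mass fraction in P = 490.94/3088 = 0.159.

0.159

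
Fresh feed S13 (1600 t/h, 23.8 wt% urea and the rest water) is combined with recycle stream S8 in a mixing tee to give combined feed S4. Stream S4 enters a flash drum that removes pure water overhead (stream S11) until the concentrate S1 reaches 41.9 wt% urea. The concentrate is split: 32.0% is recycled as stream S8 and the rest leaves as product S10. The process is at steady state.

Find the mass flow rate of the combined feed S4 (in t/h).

2028 t/h

Overall urea balance (none leaves overhead): urea in fresh feed = urea in product, i.e. 1600×0.238 = (1−0.320)·S1·0.419.
S1 = 380.8/(0.419×0.680) = 1336.5 t/h.
Recycle S8 = 0.320×1336.5 = 427.68 t/h.
Combined feed S4 = 1600 + 427.68 = 2027.7 t/h.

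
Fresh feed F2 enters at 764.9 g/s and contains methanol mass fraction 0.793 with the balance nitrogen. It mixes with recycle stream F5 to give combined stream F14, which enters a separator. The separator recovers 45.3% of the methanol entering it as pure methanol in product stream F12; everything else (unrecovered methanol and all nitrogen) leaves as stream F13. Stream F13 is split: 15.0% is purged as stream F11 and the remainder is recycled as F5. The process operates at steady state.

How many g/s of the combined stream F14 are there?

nitrogen enters only via F2 and leaves only via the purge: 764.9×0.207 = 0.150×(nitrogen in F13), and the separator passes all nitrogen, so nitrogen in F14 = nitrogen in F13 = 1055.6 g/s.
methanol in F14: m_A = 764.9×0.793 + (1−0.150)·(1−0.453)·m_A, so m_A = 606.57/0.5351 = 1133.7 g/s.
F14 = 1133.7 + 1055.6 = 2189.2 g/s.

2189 g/s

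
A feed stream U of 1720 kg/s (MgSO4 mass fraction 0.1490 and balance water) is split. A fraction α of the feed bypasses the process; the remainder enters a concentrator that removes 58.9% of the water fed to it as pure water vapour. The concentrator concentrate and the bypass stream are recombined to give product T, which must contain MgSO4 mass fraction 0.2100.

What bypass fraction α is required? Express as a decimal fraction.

All 1720×0.149 = 256.28 kg/s of MgSO4 reaches T, so T = 256.28/0.210 = 1220.4 kg/s and vapour = 499.62 kg/s.
The evaporator receives (1−α)·1720 of feed at 0.851 water and removes 0.589 of that water:
0.589×0.851×(1−α)×1720 = 499.62
(1−α) = 499.62/862.13 = 0.5795;  α = 0.4205.

0.420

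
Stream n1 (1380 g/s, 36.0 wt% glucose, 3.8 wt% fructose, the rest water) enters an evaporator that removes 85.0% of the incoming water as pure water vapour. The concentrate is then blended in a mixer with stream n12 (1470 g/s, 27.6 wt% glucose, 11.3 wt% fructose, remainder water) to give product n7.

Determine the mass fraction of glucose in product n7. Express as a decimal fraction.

Vapour removed = 0.850×0.602×1380 = 706.15 g/s; concentrate = 673.85 g/s.
glucose reaching the mixer = 496.8 (from concentrate) + 1470×0.276 = 902.52 g/s.
Product flow = 673.85 + 1470 = 2143.9 g/s; glucose fraction = 0.4210.

0.4210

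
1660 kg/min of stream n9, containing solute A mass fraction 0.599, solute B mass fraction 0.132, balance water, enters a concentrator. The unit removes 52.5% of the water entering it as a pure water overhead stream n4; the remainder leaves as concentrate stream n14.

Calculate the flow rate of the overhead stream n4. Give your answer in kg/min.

234.4 kg/min

water entering = 1660×0.269 = 446.54 kg/min; overhead removed = 0.525×446.54 = 234.43 kg/min.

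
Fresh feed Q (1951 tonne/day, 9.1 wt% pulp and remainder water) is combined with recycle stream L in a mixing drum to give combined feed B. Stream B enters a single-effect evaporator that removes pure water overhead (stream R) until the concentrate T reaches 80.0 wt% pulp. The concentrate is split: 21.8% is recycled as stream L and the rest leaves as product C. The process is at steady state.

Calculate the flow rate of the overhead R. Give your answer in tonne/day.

Overall pulp balance (none leaves overhead): pulp in fresh feed = pulp in product, i.e. 1951×0.091 = (1−0.218)·T·0.800.
T = 177.54/(0.800×0.782) = 283.79 tonne/day.
Recycle L = 0.218×283.79 = 61.867 tonne/day.
Combined feed B = 1951 + 61.867 = 2012.9 tonne/day.
Overhead R = B − T = 2012.9 − 283.79 = 1729.1 tonne/day.

1729 tonne/day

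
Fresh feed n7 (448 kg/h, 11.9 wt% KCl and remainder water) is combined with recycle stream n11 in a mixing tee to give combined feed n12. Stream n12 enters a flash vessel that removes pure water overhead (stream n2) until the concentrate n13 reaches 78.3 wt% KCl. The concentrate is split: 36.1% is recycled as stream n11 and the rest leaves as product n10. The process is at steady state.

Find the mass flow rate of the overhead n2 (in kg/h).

Overall KCl balance (none leaves overhead): KCl in fresh feed = KCl in product, i.e. 448×0.119 = (1−0.361)·n13·0.783.
n13 = 53.312/(0.783×0.639) = 106.55 kg/h.
Recycle n11 = 0.361×106.55 = 38.465 kg/h.
Combined feed n12 = 448 + 38.465 = 486.47 kg/h.
Overhead n2 = n12 − n13 = 486.47 − 106.55 = 379.91 kg/h.

379.9 kg/h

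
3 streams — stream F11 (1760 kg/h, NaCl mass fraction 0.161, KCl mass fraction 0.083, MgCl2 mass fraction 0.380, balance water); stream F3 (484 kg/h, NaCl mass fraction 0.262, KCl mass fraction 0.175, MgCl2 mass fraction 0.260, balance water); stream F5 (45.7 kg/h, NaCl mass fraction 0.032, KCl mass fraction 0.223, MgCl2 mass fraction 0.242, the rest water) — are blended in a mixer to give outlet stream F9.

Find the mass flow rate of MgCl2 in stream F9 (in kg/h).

MgCl2 out = MgCl2 in = 1760×0.380 + 484×0.260 + 45.7×0.242 = 805.7 kg/h.

805.7 kg/h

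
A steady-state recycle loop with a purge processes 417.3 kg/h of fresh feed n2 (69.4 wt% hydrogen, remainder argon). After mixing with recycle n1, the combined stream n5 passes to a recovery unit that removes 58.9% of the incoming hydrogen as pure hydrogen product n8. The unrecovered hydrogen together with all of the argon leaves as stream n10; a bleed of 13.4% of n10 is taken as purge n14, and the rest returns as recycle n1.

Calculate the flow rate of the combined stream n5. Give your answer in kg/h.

argon enters only via n2 and leaves only via the purge: 417.3×0.306 = 0.134×(argon in n10), and the recovery unit passes all argon, so argon in n5 = argon in n10 = 952.94 kg/h.
hydrogen in n5: m_A = 417.3×0.694 + (1−0.134)·(1−0.589)·m_A, so m_A = 289.61/0.6441 = 449.65 kg/h.
n5 = 449.65 + 952.94 = 1402.6 kg/h.

1403 kg/h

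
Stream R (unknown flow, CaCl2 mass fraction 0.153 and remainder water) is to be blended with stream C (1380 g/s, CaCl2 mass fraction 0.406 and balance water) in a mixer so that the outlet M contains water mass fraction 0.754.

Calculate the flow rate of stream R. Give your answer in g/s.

Let R be the unknown flow. Total out = 1380 + R.
water balance: 819.72 + 0.847·R = 0.754·(1380 + R)
(0.847 − 0.754)·R = 0.754×1380 − 819.72 = 220.8
R = 220.8 / 0.093 = 2374.2 g/s

2374 g/s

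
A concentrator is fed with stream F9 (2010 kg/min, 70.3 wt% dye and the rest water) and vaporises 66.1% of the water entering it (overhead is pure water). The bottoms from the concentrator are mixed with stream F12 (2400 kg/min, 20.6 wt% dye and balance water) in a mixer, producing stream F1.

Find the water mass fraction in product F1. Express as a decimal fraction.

0.5250

Vapour removed = 0.661×0.297×2010 = 394.6 kg/min; concentrate = 1615.4 kg/min.
water reaching the mixer = 202.37 (from concentrate) + 2400×0.794 = 2108 kg/min.
Product flow = 1615.4 + 2400 = 4015.4 kg/min; water fraction = 0.5250.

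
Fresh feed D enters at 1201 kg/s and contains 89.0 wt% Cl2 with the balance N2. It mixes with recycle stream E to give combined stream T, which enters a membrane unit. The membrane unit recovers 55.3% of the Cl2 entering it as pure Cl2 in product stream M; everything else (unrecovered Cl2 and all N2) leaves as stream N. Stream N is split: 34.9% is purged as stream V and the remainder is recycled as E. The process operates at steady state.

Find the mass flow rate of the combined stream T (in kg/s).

1886 kg/s

N2 enters only via D and leaves only via the purge: 1201×0.110 = 0.349×(N2 in N), and the membrane unit passes all N2, so N2 in T = N2 in N = 378.54 kg/s.
Cl2 in T: m_A = 1201×0.890 + (1−0.349)·(1−0.553)·m_A, so m_A = 1068.9/0.7090 = 1507.6 kg/s.
T = 1507.6 + 378.54 = 1886.1 kg/s.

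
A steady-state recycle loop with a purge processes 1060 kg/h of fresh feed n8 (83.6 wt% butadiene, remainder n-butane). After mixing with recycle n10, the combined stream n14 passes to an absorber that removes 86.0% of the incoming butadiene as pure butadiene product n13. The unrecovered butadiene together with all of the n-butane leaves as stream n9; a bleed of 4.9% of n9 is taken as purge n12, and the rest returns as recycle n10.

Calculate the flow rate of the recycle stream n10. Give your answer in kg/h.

3510 kg/h

n-butane enters only via n8 and leaves only via the purge: 1060×0.164 = 0.049×(n-butane in n9), and the absorber passes all n-butane, so n-butane in n14 = n-butane in n9 = 3547.8 kg/h.
butadiene in n14: m_A = 1060×0.836 + (1−0.049)·(1−0.860)·m_A, so m_A = 886.16/0.8669 = 1022.3 kg/h.
n9 = (1−0.860)×1022.3 + 3547.8 = 3690.9 kg/h.
Recycle n10 = (1−0.049)×3690.9 = 3510 kg/h.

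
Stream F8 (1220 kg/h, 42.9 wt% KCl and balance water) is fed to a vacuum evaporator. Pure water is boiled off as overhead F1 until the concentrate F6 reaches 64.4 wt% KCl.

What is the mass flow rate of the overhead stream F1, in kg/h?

407.3 kg/h

KCl is conserved: 1220×0.429 = 523.38 kg/h all reports to the concentrate.
Concentrate = 523.38/(target fraction) = 812.7 kg/h.
Overhead = 1220 − 812.7 = 407.3 kg/h.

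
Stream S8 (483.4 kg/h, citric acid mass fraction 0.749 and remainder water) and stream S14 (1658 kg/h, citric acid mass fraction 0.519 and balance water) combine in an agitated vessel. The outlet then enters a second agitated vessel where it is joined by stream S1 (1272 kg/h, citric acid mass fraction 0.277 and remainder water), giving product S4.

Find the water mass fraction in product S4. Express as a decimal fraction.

0.539

Overall, product flow = 3413.4 kg/h.
water in = 483.4×0.251 + 1658×0.481 + 1272×0.723 = 1838.5 kg/h.
water fraction in S4 = 0.539.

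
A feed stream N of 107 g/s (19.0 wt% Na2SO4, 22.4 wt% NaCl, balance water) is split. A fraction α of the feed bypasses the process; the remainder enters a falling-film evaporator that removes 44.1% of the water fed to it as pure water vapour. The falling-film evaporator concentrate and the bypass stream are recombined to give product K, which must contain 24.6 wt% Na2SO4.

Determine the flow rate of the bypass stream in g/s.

All 107×0.190 = 20.33 g/s of Na2SO4 reaches K, so K = 20.33/0.246 = 82.642 g/s and vapour = 24.358 g/s.
The evaporator receives (1−α)·107 of feed at 0.586 water and removes 0.441 of that water:
0.441×0.586×(1−α)×107 = 24.358
(1−α) = 24.358/27.652 = 0.8809;  α = 0.1191.
Bypass flow = 0.1191×107 = 12.746 g/s.

12.75 g/s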